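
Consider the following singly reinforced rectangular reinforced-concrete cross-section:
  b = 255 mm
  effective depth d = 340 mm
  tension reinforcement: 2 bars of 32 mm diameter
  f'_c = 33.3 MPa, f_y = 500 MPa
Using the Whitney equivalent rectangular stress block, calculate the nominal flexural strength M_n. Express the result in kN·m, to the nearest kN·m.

A_s = 2 × 804 = 1608 mm².
T = A_s f_y = 1608 × 500 = 804000 N = 804 kN.
From C = T: a = T/(0.85 f'_c b) = 804000/(0.85 × 33.3 × 255) = 111.39 mm.
M_n = T(d − a/2) = 804 kN × (340 − 55.695) mm = 228.58 kN·m.

M_n ≈ 229 kN·m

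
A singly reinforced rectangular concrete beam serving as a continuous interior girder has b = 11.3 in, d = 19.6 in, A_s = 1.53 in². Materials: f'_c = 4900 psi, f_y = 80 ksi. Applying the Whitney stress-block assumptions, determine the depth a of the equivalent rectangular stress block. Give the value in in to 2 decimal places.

T = A_s f_y = 1.53 × 80 = 122.4 kips.
a = T/(0.85 f'_c b) = 122.4/(0.85 × 4.9 × 11.3) = 2.60 in.

a ≈ 2.60 in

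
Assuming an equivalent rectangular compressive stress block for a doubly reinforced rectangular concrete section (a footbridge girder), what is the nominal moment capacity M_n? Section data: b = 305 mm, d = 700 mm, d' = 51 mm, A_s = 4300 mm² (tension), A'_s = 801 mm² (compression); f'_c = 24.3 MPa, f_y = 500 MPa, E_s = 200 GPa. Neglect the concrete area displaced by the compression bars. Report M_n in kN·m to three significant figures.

Assume both tension and compression steel yield.
Net tension couple steel: A_s − A'_s = 3499 mm².
a = (A_s − A'_s) f_y / (0.85 f'_c b) = 1749500/(0.85 × 24.3 × 305) = 277.71 mm.
c = a/β₁ = 277.71/0.85 = 326.72 mm; ε'_s = 0.003(c − d')/c = 0.0025 ≥ f_y/E_s = 0.0025, so compression steel does yield.
M_n = (A_s − A'_s) f_y (d − a/2) + A'_s f_y (d − d') = [1749500 × (700 − 138.855) + 400500 × (700 − 51)] × 10⁻⁶ = 981.72 + 259.92 = 1241.64 kN·m.

M_n ≈ 1240 kN·m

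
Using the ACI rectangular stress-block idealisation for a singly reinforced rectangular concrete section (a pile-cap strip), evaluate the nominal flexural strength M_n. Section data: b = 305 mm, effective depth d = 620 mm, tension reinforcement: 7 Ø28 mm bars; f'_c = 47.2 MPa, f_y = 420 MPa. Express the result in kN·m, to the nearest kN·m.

M_n ≈ 989 kN·m

A_s = 7 × 616 = 4312 mm².
T = A_s f_y = 4312 × 420 = 1811040 N = 1811.04 kN.
From C = T: a = T/(0.85 f'_c b) = 1811040/(0.85 × 47.2 × 305) = 148.00 mm.
M_n = T(d − a/2) = 1811.04 kN × (620 − 74) mm = 988.83 kN·m.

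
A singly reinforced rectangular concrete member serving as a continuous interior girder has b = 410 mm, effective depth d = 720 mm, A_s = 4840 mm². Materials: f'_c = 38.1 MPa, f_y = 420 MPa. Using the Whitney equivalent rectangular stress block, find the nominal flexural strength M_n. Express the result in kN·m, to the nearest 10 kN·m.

T = A_s f_y = 4840 × 420 = 2032800 N = 2032.8 kN.
From C = T: a = T/(0.85 f'_c b) = 2032800/(0.85 × 38.1 × 410) = 153.10 mm.
M_n = T(d − a/2) = 2032.8 kN × (720 − 76.55) mm = 1308.01 kN·m.

M_n ≈ 1310 kN·m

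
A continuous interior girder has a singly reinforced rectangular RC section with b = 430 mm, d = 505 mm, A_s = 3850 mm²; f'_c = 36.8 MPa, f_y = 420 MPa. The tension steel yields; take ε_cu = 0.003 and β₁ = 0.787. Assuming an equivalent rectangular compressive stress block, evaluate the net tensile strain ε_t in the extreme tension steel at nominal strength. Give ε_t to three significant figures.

ε_t ≈ 0.00692

a = A_s f_y/(0.85 f'_c b) = 120.22 mm.
β₁ = 0.787, so c = a/β₁ = 120.22/0.787 = 152.76 mm.
From the linear strain diagram with ε_cu = 0.003: ε_t = 0.003 (d − c)/c = 0.003 × (505 − 152.76)/152.76 = 0.00692.
Since ε_t ≥ 0.005, the section is tension-controlled.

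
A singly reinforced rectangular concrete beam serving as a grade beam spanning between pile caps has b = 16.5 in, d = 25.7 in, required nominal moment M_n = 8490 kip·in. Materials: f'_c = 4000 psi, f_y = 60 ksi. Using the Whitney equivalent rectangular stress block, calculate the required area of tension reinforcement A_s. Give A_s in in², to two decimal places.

From M_n = 0.85 f'_c a b (d − a/2):
a = d − √(d² − 2M_n/(0.85 f'_c b)) = 25.7 − √(25.7² − 2 × 8490/(0.85 × 4 × 16.5)) = 6.784 in.
A_s = 0.85 f'_c a b / f_y = 0.85 × 4 × 6.784 × 16.5 / 60 = 6.343 in².

A_s ≈ 6.34 in²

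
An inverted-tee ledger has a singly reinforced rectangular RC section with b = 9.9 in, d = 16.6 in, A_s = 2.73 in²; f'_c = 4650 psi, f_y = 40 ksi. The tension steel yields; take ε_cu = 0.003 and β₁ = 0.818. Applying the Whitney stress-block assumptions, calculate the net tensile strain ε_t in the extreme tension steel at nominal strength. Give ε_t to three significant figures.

ε_t ≈ 0.0116

a = A_s f_y/(0.85 f'_c b) = 2.791 in.
β₁ = 0.818, so c = a/β₁ = 2.791/0.818 = 3.412 in.
From the linear strain diagram with ε_cu = 0.003: ε_t = 0.003 (d − c)/c = 0.003 × (16.6 − 3.412)/3.412 = 0.0116.
Since ε_t ≥ 0.005, the section is tension-controlled.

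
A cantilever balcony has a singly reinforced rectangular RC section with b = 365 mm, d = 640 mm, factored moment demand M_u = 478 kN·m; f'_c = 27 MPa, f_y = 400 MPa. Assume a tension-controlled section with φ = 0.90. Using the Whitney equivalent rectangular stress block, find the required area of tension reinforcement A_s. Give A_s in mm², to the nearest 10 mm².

A_s ≈ 2270 mm²

M_n = M_u/φ = 478/0.90 = 531.111 kN·m.
With M_n = 0.85 f'_c a b (d − a/2), solve the quadratic for a:
a = d − √(d² − 2M_n/(0.85 f'_c b)) = 640 − √(640² − 2 × 531.111×10⁶/(0.85 × 27 × 365)) = 108.22 mm.
A_s = 0.85 f'_c a b / f_y = 0.85 × 27 × 108.22 × 365 / 400 = 2266.3 mm².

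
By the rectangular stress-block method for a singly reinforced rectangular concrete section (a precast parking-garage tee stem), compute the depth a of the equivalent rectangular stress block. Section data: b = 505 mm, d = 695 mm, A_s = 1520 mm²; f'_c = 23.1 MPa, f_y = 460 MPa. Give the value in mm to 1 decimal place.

a ≈ 70.5 mm

T = A_s f_y = 1520 × 460 = 699200 N = 699.2 kN.
Setting C = 0.85 f'_c a b equal to T: a = 699200/(0.85 × 23.1 × 505) = 70.5 mm.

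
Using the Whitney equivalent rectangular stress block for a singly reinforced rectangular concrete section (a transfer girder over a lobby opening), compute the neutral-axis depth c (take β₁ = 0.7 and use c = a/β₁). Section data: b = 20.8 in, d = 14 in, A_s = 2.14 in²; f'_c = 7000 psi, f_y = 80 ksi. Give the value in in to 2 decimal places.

T = A_s f_y = 2.14 × 80 = 171.2 kips.
a = T/(0.85 f'_c b) = 171.2/(0.85 × 7 × 20.8) = 1.3833 in.
With β₁ = 0.7, c = a/β₁ = 1.3833/0.7 = 1.98 in.

c ≈ 1.98 in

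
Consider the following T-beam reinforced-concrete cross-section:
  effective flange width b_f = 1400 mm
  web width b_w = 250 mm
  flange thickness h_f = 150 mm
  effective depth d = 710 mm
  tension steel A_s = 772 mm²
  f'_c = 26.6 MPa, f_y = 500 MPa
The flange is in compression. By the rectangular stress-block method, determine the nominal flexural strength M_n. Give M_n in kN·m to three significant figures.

M_n ≈ 272 kN·m

Tension: T = A_s f_y = 772 × 500 = 386000 N.
Try a within the flange: a = T/(0.85 f'_c b_f) = 386000/(0.85 × 26.6 × 1400) = 12.19 mm.
Since a = 12.19 ≤ h_f = 150 mm, the stress block lies entirely in the flange; analyse as a rectangular beam of width b_f.
M_n = T(d − a/2) = 386000 × (710 − 6.095) = 271.71 × 10⁶ N·mm.
M_n = 271.71 kN·m.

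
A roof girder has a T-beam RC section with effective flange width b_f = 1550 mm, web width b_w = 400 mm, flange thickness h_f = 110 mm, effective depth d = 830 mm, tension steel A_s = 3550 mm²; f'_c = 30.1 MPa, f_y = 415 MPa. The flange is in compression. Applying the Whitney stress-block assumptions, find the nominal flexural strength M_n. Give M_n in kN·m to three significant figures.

M_n ≈ 1200 kN·m

Tension: T = A_s f_y = 3550 × 415 = 1473250 N.
Try a within the flange: a = T/(0.85 f'_c b_f) = 1473250/(0.85 × 30.1 × 1550) = 37.15 mm.
Since a = 37.15 ≤ h_f = 110 mm, the stress block lies entirely in the flange; analyse as a rectangular beam of width b_f.
M_n = T(d − a/2) = 1473250 × (830 − 18.575) = 1195.43 × 10⁶ N·mm.
M_n = 1195.43 kN·m.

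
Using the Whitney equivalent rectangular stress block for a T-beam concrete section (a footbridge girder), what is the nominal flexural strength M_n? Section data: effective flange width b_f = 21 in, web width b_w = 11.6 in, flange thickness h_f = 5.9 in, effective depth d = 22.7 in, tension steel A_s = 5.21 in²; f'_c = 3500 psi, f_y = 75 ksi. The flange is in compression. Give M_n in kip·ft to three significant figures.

M_n ≈ 637 kip·ft

Tension: T = A_s f_y = 5.21 × 75 = 390.75 kips.
Try a within the flange: a = T/(0.85 f'_c b_f) = 390.75/(0.85 × 3.5 × 21) = 6.255 in.
a = 6.255 > h_f = 5.9 in: the block extends into the web. Split into flange-overhang and web parts.
C_f = 0.85 f'_c (b_f − b_w) h_f = 0.85 × 3.5 × (21 − 11.6) × 5.9 = 165.0 kips.
Remaining web compression depth: a_w = (T − C_f)/(0.85 f'_c b_w) = (390.75 − 165.0)/(0.85 × 3.5 × 11.6) = 6.542 in.
M_n = C_f(d − h_f/2) + (T − C_f)(d − a_w/2) = 165.0 × (22.7 − 2.95) + 225.75 × (22.7 − 3.271) = 3258.8 + 4386.1 = 7644.9 kip·in.
M_n = 7644.9/12 = 637.08 kip·ft.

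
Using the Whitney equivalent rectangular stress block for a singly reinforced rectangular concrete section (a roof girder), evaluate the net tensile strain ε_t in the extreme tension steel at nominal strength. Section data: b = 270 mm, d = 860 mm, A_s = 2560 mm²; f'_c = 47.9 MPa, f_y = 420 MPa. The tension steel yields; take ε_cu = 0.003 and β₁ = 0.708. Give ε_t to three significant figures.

a = A_s f_y/(0.85 f'_c b) = 97.81 mm.
β₁ = 0.708, so c = a/β₁ = 97.81/0.708 = 138.15 mm.
From the linear strain diagram with ε_cu = 0.003: ε_t = 0.003 (d − c)/c = 0.003 × (860 − 138.15)/138.15 = 0.0157.
Since ε_t ≥ 0.005, the section is tension-controlled.

ε_t ≈ 0.0157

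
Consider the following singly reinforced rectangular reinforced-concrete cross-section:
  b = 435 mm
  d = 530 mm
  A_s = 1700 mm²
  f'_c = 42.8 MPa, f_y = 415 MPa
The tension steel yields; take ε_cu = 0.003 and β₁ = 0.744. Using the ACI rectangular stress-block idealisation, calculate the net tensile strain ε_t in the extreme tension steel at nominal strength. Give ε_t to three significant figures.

a = A_s f_y/(0.85 f'_c b) = 44.58 mm.
β₁ = 0.744, so c = a/β₁ = 44.58/0.744 = 59.92 mm.
From the linear strain diagram with ε_cu = 0.003: ε_t = 0.003 (d − c)/c = 0.003 × (530 − 59.92)/59.92 = 0.0235.
Since ε_t ≥ 0.005, the section is tension-controlled.

ε_t ≈ 0.0235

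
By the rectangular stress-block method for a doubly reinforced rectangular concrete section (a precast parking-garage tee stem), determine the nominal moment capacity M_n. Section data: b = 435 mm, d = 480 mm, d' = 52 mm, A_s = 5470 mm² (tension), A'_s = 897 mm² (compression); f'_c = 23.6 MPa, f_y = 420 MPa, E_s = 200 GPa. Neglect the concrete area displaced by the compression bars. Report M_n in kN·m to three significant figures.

M_n ≈ 872 kN·m

Assume both tension and compression steel yield.
Net tension couple steel: A_s − A'_s = 4573 mm².
a = (A_s − A'_s) f_y / (0.85 f'_c b) = 1920660/(0.85 × 23.6 × 435) = 220.11 mm.
c = a/β₁ = 220.11/0.85 = 258.95 mm; ε'_s = 0.003(c − d')/c = 0.0024 ≥ f_y/E_s = 0.0021, so compression steel does yield.
M_n = (A_s − A'_s) f_y (d − a/2) + A'_s f_y (d − d') = [1920660 × (480 − 110.055) + 376740 × (480 − 52)] × 10⁻⁶ = 710.54 + 161.24 = 871.78 kN·m.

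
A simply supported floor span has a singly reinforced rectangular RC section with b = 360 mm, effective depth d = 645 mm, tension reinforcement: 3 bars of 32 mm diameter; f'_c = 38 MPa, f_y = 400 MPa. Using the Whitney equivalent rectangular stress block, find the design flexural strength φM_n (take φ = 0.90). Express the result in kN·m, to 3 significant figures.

A_s = 3 × 804 = 2412 mm².
T = A_s f_y = 2412 × 400 = 964800 N = 964.8 kN.
From C = T: a = T/(0.85 f'_c b) = 964800/(0.85 × 38 × 360) = 82.97 mm.
M_n = T(d − a/2) = 964.8 kN × (645 − 41.485) mm = 582.27 kN·m.
φM_n = 0.90 × 582.27 = 524.04 kN·m.

φM_n ≈ 524 kN·m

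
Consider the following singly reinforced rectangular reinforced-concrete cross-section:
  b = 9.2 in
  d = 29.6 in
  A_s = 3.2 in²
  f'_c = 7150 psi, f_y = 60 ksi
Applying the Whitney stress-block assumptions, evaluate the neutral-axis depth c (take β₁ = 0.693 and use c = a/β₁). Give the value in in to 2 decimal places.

T = A_s f_y = 3.2 × 60 = 192 kips.
a = T/(0.85 f'_c b) = 192/(0.85 × 7.15 × 9.2) = 3.4339 in.
With β₁ = 0.693, c = a/β₁ = 3.4339/0.693 = 4.96 in.

c ≈ 4.96 in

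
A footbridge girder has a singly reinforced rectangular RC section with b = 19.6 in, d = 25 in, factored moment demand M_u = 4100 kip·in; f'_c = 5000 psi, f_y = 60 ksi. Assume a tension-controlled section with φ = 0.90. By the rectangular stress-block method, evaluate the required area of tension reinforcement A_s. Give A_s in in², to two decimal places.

M_n = M_u/φ = 4100/0.90 = 4555.56 kip·in.
From M_n = 0.85 f'_c a b (d − a/2):
a = d − √(d² − 2M_n/(0.85 f'_c b)) = 25 − √(25² − 2 × 4555.56/(0.85 × 5 × 19.6)) = 2.293 in.
A_s = 0.85 f'_c a b / f_y = 0.85 × 5 × 2.293 × 19.6 / 60 = 3.183 in².

A_s ≈ 3.18 in²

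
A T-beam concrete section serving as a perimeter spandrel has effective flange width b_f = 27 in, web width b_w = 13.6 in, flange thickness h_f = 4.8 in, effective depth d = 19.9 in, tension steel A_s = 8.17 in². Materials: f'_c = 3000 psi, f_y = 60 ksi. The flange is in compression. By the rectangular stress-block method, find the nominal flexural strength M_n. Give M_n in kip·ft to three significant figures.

Tension: T = A_s f_y = 8.17 × 60 = 490.2 kips.
Try a within the flange: a = T/(0.85 f'_c b_f) = 490.2/(0.85 × 3 × 27) = 7.120 in.
a = 7.120 > h_f = 4.8 in: the block extends into the web. Split into flange-overhang and web parts.
C_f = 0.85 f'_c (b_f − b_w) h_f = 0.85 × 3 × (27 − 13.6) × 4.8 = 164.0 kips.
Remaining web compression depth: a_w = (T − C_f)/(0.85 f'_c b_w) = (490.2 − 164.0)/(0.85 × 3 × 13.6) = 9.406 in.
M_n = C_f(d − h_f/2) + (T − C_f)(d − a_w/2) = 164.0 × (19.9 − 2.4) + 326.2 × (19.9 − 4.703) = 2870.0 + 4957.3 = 7827.3 kip·in.
M_n = 7827.3/12 = 652.28 kip·ft.

M_n ≈ 652 kip·ft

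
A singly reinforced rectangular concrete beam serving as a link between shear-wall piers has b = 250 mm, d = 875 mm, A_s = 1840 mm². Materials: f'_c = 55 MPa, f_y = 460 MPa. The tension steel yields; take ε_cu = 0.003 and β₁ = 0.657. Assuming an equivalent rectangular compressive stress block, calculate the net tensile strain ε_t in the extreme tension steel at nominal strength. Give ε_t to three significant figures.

ε_t ≈ 0.0208

a = A_s f_y/(0.85 f'_c b) = 72.42 mm.
β₁ = 0.657, so c = a/β₁ = 72.42/0.657 = 110.23 mm.
From the linear strain diagram with ε_cu = 0.003: ε_t = 0.003 (d − c)/c = 0.003 × (875 − 110.23)/110.23 = 0.0208.
Since ε_t ≥ 0.005, the section is tension-controlled.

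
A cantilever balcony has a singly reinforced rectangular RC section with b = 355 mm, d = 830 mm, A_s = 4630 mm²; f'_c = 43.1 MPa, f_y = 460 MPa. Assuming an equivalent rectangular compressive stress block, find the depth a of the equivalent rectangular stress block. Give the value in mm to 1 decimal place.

a ≈ 163.8 mm

T = A_s f_y = 4630 × 460 = 2129800 N = 2129.8 kN.
Setting C = 0.85 f'_c a b equal to T: a = 2129800/(0.85 × 43.1 × 355) = 163.8 mm.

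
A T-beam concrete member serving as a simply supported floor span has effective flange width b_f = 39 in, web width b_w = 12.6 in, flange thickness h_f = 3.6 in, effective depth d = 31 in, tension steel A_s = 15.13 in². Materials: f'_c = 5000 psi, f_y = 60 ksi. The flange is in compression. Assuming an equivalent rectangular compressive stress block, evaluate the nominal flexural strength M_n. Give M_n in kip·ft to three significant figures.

M_n ≈ 2090 kip·ft

Tension: T = A_s f_y = 15.13 × 60 = 907.8 kips.
Try a within the flange: a = T/(0.85 f'_c b_f) = 907.8/(0.85 × 5 × 39) = 5.477 in.
a = 5.477 > h_f = 3.6 in: the block extends into the web. Split into flange-overhang and web parts.
C_f = 0.85 f'_c (b_f − b_w) h_f = 0.85 × 5 × (39 − 12.6) × 3.6 = 403.9 kips.
Remaining web compression depth: a_w = (T − C_f)/(0.85 f'_c b_w) = (907.8 − 403.9)/(0.85 × 5 × 12.6) = 9.410 in.
M_n = C_f(d − h_f/2) + (T − C_f)(d − a_w/2) = 403.9 × (31 − 1.8) + 503.9 × (31 − 4.705) = 11793.9 + 13250.1 = 25044.0 kip·in.
M_n = 25044.0/12 = 2087.00 kip·ft.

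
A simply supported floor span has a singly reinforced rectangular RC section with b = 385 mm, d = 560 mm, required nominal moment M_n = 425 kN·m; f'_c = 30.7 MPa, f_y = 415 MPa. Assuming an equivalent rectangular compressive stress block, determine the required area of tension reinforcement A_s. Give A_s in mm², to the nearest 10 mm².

With M_n = 0.85 f'_c a b (d − a/2), solve the quadratic for a:
a = d − √(d² − 2M_n/(0.85 f'_c b)) = 560 − √(560² − 2 × 425×10⁶/(0.85 × 30.7 × 385)) = 81.47 mm.
A_s = 0.85 f'_c a b / f_y = 0.85 × 30.7 × 81.47 × 385 / 415 = 1972.3 mm².

A_s ≈ 1970 mm²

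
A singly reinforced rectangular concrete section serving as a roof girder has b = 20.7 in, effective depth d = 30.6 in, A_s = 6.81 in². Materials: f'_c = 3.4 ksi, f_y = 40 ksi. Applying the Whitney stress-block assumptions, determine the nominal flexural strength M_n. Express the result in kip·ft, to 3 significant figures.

T = A_s f_y = 6.81 × 40 = 272.4 kips.
a = T/(0.85 f'_c b) = 272.4/(0.85 × 3.4 × 20.7) = 4.553 in.
M_n = T(d − a/2) = 272.4 × (30.6 − 2.2765) = 7715.3 kip·in = 7715.3/12 = 642.94 kip·ft.

M_n ≈ 643 kip·ft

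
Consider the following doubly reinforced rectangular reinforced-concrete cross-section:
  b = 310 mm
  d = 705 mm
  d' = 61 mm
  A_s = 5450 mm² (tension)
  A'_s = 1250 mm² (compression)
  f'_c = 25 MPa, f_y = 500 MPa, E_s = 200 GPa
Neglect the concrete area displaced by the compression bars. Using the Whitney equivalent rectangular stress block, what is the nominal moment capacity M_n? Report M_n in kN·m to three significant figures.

M_n ≈ 1550 kN·m

Assume both tension and compression steel yield.
Net tension couple steel: A_s − A'_s = 4200 mm².
a = (A_s − A'_s) f_y / (0.85 f'_c b) = 2100000/(0.85 × 25 × 310) = 318.79 mm.
c = a/β₁ = 318.79/0.85 = 375.05 mm; ε'_s = 0.003(c − d')/c = 0.0025 ≥ f_y/E_s = 0.0025, so compression steel does yield.
M_n = (A_s − A'_s) f_y (d − a/2) + A'_s f_y (d − d') = [2100000 × (705 − 159.395) + 625000 × (705 − 61)] × 10⁻⁶ = 1145.77 + 402.50 = 1548.27 kN·m.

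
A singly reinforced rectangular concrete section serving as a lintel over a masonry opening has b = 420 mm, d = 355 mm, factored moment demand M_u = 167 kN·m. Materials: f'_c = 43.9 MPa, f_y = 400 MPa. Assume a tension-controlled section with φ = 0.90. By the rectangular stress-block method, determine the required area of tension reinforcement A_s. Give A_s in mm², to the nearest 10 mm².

A_s ≈ 1370 mm²

M_n = M_u/φ = 167/0.90 = 185.556 kN·m.
With M_n = 0.85 f'_c a b (d − a/2), solve the quadratic for a:
a = d − √(d² − 2M_n/(0.85 f'_c b)) = 355 − √(355² − 2 × 185.556×10⁶/(0.85 × 43.9 × 420)) = 35.09 mm.
A_s = 0.85 f'_c a b / f_y = 0.85 × 43.9 × 35.09 × 420 / 400 = 1374.9 mm².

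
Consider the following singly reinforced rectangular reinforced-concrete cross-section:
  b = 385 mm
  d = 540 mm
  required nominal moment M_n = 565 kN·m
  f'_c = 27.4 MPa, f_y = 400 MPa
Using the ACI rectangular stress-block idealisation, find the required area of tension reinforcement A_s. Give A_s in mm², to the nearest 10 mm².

With M_n = 0.85 f'_c a b (d − a/2), solve the quadratic for a:
a = d − √(d² − 2M_n/(0.85 f'_c b)) = 540 − √(540² − 2 × 565×10⁶/(0.85 × 27.4 × 385)) = 133.09 mm.
A_s = 0.85 f'_c a b / f_y = 0.85 × 27.4 × 133.09 × 385 / 400 = 2983.4 mm².

A_s ≈ 2980 mm²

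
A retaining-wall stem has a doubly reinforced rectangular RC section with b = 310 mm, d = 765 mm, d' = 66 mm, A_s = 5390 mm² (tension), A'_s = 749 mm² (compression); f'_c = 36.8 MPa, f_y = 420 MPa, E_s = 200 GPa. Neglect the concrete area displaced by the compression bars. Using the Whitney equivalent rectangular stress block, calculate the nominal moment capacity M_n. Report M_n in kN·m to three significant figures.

Assume both tension and compression steel yield.
Net tension couple steel: A_s − A'_s = 4641 mm².
a = (A_s − A'_s) f_y / (0.85 f'_c b) = 1949220/(0.85 × 36.8 × 310) = 201.02 mm.
c = a/β₁ = 201.02/0.787 = 255.43 mm; ε'_s = 0.003(c − d')/c = 0.0022 ≥ f_y/E_s = 0.0021, so compression steel does yield.
M_n = (A_s − A'_s) f_y (d − a/2) + A'_s f_y (d − d') = [1949220 × (765 − 100.51) + 314580 × (765 − 66)] × 10⁻⁶ = 1295.24 + 219.89 = 1515.13 kN·m.

M_n ≈ 1520 kN·m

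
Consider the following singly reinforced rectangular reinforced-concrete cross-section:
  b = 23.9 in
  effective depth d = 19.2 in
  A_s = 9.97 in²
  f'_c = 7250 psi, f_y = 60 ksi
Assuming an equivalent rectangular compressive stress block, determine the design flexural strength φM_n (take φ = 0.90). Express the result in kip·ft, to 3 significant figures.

T = A_s f_y = 9.97 × 60 = 598.2 kips.
a = T/(0.85 f'_c b) = 598.2/(0.85 × 7.25 × 23.9) = 4.062 in.
M_n = T(d − a/2) = 598.2 × (19.2 − 2.031) = 10270.5 kip·in = 10270.5/12 = 855.88 kip·ft.
φM_n = 0.90 × 855.88 = 770.29 kip·ft.

φM_n ≈ 770 kip·ft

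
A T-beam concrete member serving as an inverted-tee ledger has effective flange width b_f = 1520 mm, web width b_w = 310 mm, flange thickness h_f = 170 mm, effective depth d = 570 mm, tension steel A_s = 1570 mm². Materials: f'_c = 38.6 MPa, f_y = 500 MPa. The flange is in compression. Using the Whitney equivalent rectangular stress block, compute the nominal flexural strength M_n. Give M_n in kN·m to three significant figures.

M_n ≈ 441 kN·m

Tension: T = A_s f_y = 1570 × 500 = 785000 N.
Try a within the flange: a = T/(0.85 f'_c b_f) = 785000/(0.85 × 38.6 × 1520) = 15.74 mm.
Since a = 15.74 ≤ h_f = 170 mm, the stress block lies entirely in the flange; analyse as a rectangular beam of width b_f.
M_n = T(d − a/2) = 785000 × (570 − 7.87) = 441.27 × 10⁶ N·mm.
M_n = 441.27 kN·m.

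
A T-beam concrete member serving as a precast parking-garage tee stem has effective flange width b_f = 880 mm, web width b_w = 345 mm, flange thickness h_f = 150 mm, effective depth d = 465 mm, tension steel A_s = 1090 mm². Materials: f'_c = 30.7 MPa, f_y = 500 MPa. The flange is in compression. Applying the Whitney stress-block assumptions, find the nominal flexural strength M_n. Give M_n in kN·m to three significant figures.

M_n ≈ 247 kN·m

Tension: T = A_s f_y = 1090 × 500 = 545000 N.
Try a within the flange: a = T/(0.85 f'_c b_f) = 545000/(0.85 × 30.7 × 880) = 23.73 mm.
Since a = 23.73 ≤ h_f = 150 mm, the stress block lies entirely in the flange; analyse as a rectangular beam of width b_f.
M_n = T(d − a/2) = 545000 × (465 − 11.865) = 246.96 × 10⁶ N·mm.
M_n = 246.96 kN·m.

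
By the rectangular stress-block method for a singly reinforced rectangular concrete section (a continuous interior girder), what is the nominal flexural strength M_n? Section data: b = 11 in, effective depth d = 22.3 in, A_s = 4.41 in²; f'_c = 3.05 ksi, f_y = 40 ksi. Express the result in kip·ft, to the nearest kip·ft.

T = A_s f_y = 4.41 × 40 = 176.4 kips.
a = T/(0.85 f'_c b) = 176.4/(0.85 × 3.05 × 11) = 6.186 in.
M_n = T(d − a/2) = 176.4 × (22.3 − 3.093) = 3388.1 kip·in = 3388.1/12 = 282.34 kip·ft.

M_n ≈ 282 kip·ft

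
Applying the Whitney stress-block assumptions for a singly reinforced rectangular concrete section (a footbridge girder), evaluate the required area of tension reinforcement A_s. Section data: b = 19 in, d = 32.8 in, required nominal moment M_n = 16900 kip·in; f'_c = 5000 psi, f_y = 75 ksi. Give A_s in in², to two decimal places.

A_s ≈ 7.71 in²

From M_n = 0.85 f'_c a b (d − a/2):
a = d − √(d² − 2M_n/(0.85 f'_c b)) = 32.8 − √(32.8² − 2 × 16900/(0.85 × 5 × 19)) = 7.163 in.
A_s = 0.85 f'_c a b / f_y = 0.85 × 5 × 7.163 × 19 / 75 = 7.712 in².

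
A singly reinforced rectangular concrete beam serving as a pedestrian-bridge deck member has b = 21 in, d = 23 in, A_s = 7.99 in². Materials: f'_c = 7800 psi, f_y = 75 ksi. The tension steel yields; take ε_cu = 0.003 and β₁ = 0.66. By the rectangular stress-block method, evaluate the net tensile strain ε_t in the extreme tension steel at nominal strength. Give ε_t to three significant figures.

a = A_s f_y/(0.85 f'_c b) = 4.304 in.
β₁ = 0.66, so c = a/β₁ = 4.304/0.66 = 6.521 in.
From the linear strain diagram with ε_cu = 0.003: ε_t = 0.003 (d − c)/c = 0.003 × (23 − 6.521)/6.521 = 0.00758.
Since ε_t ≥ 0.005, the section is tension-controlled.

ε_t ≈ 0.00758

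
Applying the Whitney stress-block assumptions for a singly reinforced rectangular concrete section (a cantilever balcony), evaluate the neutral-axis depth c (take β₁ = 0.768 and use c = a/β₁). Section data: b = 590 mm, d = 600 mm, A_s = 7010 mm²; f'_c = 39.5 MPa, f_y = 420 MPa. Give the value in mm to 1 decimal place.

T = A_s f_y = 7010 × 420 = 2944200 N = 2944.2 kN.
Setting C = 0.85 f'_c a b equal to T: a = 2944200/(0.85 × 39.5 × 590) = 148.628 mm.
With β₁ = 0.768, c = a/β₁ = 148.628/0.768 = 193.5 mm.

c ≈ 193.5 mm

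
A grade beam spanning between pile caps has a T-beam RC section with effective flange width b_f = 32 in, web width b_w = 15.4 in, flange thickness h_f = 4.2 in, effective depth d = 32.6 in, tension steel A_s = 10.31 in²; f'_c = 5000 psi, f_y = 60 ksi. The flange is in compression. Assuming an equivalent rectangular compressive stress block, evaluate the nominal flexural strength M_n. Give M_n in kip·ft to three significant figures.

Tension: T = A_s f_y = 10.31 × 60 = 618.6 kips.
Try a within the flange: a = T/(0.85 f'_c b_f) = 618.6/(0.85 × 5 × 32) = 4.549 in.
a = 4.549 > h_f = 4.2 in: the block extends into the web. Split into flange-overhang and web parts.
C_f = 0.85 f'_c (b_f − b_w) h_f = 0.85 × 5 × (32 − 15.4) × 4.2 = 296.3 kips.
Remaining web compression depth: a_w = (T − C_f)/(0.85 f'_c b_w) = (618.6 − 296.3)/(0.85 × 5 × 15.4) = 4.924 in.
M_n = C_f(d − h_f/2) + (T − C_f)(d − a_w/2) = 296.3 × (32.6 − 2.1) + 322.3 × (32.6 − 2.462) = 9037.2 + 9713.5 = 18750.7 kip·in.
M_n = 18750.7/12 = 1562.56 kip·ft.

M_n ≈ 1560 kip·ft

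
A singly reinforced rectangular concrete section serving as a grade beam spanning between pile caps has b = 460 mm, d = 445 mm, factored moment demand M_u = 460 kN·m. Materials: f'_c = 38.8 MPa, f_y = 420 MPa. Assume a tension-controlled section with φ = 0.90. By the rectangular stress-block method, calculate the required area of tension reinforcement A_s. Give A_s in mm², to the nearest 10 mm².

M_n = M_u/φ = 460/0.90 = 511.111 kN·m.
With M_n = 0.85 f'_c a b (d − a/2), solve the quadratic for a:
a = d − √(d² − 2M_n/(0.85 f'_c b)) = 445 − √(445² − 2 × 511.111×10⁶/(0.85 × 38.8 × 460)) = 83.55 mm.
A_s = 0.85 f'_c a b / f_y = 0.85 × 38.8 × 83.55 × 460 / 420 = 3017.9 mm².

A_s ≈ 3020 mm²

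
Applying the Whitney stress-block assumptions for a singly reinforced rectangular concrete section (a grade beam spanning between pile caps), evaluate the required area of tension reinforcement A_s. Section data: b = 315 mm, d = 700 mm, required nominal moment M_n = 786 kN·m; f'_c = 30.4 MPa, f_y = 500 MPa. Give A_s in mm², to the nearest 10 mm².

With M_n = 0.85 f'_c a b (d − a/2), solve the quadratic for a:
a = d − √(d² − 2M_n/(0.85 f'_c b)) = 700 − √(700² − 2 × 786×10⁶/(0.85 × 30.4 × 315)) = 155.14 mm.
A_s = 0.85 f'_c a b / f_y = 0.85 × 30.4 × 155.14 × 315 / 500 = 2525.6 mm².

A_s ≈ 2530 mm²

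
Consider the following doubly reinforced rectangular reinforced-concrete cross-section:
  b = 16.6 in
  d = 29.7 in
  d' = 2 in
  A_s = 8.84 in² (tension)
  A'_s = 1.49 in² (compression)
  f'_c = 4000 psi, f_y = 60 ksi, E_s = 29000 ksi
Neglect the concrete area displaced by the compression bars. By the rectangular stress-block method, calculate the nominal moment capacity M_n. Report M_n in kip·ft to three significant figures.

M_n ≈ 1150 kip·ft

Assume both steels yield.
a = (A_s − A'_s) f_y/(0.85 f'_c b) = (8.84 − 1.49) × 60/(0.85 × 4 × 16.6) = 7.814 in.
c = a/β₁ = 7.814/0.85 = 9.193 in; ε'_s = 0.003(c − d')/c = 0.0023 ≥ ε_y = 0.0021, so the compression steel yields.
M_n = (A_s − A'_s) f_y (d − a/2) + A'_s f_y (d − d') = 441 × (29.7 − 3.907) + 89.4 × (29.7 − 2) = 11374.7 + 2476.4 = 13851.1 kip·in = 13851.1/12 = 1154.26 kip·ft.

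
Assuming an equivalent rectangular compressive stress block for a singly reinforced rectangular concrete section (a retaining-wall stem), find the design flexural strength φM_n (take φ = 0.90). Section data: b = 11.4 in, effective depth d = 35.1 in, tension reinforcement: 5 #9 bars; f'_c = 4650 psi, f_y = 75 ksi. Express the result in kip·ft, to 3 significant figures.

φM_n ≈ 870 kip·ft

A_s = 5 × 1 = 5 in².
T = A_s f_y = 5 × 75 = 375 kips.
a = T/(0.85 f'_c b) = 375/(0.85 × 4.65 × 11.4) = 8.323 in.
M_n = T(d − a/2) = 375 × (35.1 − 4.1615) = 11601.9 kip·in = 11601.9/12 = 966.83 kip·ft.
φM_n = 0.90 × 966.83 = 870.15 kip·ft.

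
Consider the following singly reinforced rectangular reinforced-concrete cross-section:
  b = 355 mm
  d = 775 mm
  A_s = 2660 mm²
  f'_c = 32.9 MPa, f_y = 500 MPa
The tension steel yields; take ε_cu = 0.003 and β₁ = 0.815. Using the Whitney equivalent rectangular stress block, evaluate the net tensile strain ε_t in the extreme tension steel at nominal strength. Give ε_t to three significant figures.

a = A_s f_y/(0.85 f'_c b) = 133.97 mm.
β₁ = 0.815, so c = a/β₁ = 133.97/0.815 = 164.38 mm.
From the linear strain diagram with ε_cu = 0.003: ε_t = 0.003 (d − c)/c = 0.003 × (775 − 164.38)/164.38 = 0.0111.
Since ε_t ≥ 0.005, the section is tension-controlled.

ε_t ≈ 0.0111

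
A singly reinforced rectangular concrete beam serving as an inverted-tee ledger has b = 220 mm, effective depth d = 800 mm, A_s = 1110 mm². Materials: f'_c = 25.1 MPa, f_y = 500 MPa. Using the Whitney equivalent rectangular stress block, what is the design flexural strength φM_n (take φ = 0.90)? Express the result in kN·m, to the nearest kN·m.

T = A_s f_y = 1110 × 500 = 555000 N = 555 kN.
From C = T: a = T/(0.85 f'_c b) = 555000/(0.85 × 25.1 × 220) = 118.24 mm.
M_n = T(d − a/2) = 555 kN × (800 − 59.12) mm = 411.19 kN·m.
φM_n = 0.90 × 411.19 = 370.07 kN·m.

φM_n ≈ 370 kN·m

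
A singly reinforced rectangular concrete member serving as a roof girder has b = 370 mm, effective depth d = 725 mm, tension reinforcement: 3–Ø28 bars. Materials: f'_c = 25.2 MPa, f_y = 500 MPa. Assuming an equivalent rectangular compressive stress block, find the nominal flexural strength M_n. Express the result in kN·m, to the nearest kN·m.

A_s = 3 × 616 = 1848 mm².
T = A_s f_y = 1848 × 500 = 924000 N = 924 kN.
From C = T: a = T/(0.85 f'_c b) = 924000/(0.85 × 25.2 × 370) = 116.59 mm.
M_n = T(d − a/2) = 924 kN × (725 − 58.295) mm = 616.04 kN·m.

M_n ≈ 616 kN·m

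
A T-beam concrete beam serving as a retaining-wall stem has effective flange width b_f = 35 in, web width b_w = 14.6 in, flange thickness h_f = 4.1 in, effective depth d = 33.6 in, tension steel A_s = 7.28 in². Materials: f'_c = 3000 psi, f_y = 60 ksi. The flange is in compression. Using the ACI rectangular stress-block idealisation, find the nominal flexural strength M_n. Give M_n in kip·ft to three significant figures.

Tension: T = A_s f_y = 7.28 × 60 = 436.8 kips.
Try a within the flange: a = T/(0.85 f'_c b_f) = 436.8/(0.85 × 3 × 35) = 4.894 in.
a = 4.894 > h_f = 4.1 in: the block extends into the web. Split into flange-overhang and web parts.
C_f = 0.85 f'_c (b_f − b_w) h_f = 0.85 × 3 × (35 − 14.6) × 4.1 = 213.3 kips.
Remaining web compression depth: a_w = (T − C_f)/(0.85 f'_c b_w) = (436.8 − 213.3)/(0.85 × 3 × 14.6) = 6.003 in.
M_n = C_f(d − h_f/2) + (T − C_f)(d − a_w/2) = 213.3 × (33.6 − 2.05) + 223.5 × (33.6 − 3.0015) = 6729.6 + 6838.8 = 13568.4 kip·in.
M_n = 13568.4/12 = 1130.70 kip·ft.

M_n ≈ 1130 kip·ft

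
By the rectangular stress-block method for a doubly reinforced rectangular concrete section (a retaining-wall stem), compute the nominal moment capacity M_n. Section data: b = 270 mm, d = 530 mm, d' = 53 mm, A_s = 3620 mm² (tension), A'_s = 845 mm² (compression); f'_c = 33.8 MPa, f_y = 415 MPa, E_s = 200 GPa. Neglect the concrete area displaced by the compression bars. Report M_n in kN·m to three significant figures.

M_n ≈ 692 kN·m

Assume both tension and compression steel yield.
Net tension couple steel: A_s − A'_s = 2775 mm².
a = (A_s − A'_s) f_y / (0.85 f'_c b) = 1151625/(0.85 × 33.8 × 270) = 148.46 mm.
c = a/β₁ = 148.46/0.809 = 183.51 mm; ε'_s = 0.003(c − d')/c = 0.0021 ≥ f_y/E_s = 0.0021, so compression steel does yield.
M_n = (A_s − A'_s) f_y (d − a/2) + A'_s f_y (d − d') = [1151625 × (530 − 74.23) + 350675 × (530 − 53)] × 10⁻⁶ = 524.88 + 167.27 = 692.15 kN·m.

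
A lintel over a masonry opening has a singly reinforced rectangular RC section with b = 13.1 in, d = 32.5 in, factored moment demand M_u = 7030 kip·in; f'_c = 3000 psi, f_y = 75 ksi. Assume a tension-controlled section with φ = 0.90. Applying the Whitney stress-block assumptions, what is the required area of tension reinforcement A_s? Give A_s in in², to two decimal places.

M_n = M_u/φ = 7030/0.90 = 7811.11 kip·in.
From M_n = 0.85 f'_c a b (d − a/2):
a = d − √(d² − 2M_n/(0.85 f'_c b)) = 32.5 − √(32.5² − 2 × 7811.11/(0.85 × 3 × 13.1)) = 8.239 in.
A_s = 0.85 f'_c a b / f_y = 0.85 × 3 × 8.239 × 13.1 / 75 = 3.670 in².

A_s ≈ 3.67 in²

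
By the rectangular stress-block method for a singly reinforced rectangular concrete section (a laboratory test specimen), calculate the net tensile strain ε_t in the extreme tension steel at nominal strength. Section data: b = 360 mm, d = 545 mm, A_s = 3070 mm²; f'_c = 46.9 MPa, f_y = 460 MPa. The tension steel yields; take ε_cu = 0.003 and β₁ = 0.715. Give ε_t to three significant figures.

a = A_s f_y/(0.85 f'_c b) = 98.40 mm.
β₁ = 0.715, so c = a/β₁ = 98.40/0.715 = 137.62 mm.
From the linear strain diagram with ε_cu = 0.003: ε_t = 0.003 (d − c)/c = 0.003 × (545 − 137.62)/137.62 = 0.00888.
Since ε_t ≥ 0.005, the section is tension-controlled.

ε_t ≈ 0.00888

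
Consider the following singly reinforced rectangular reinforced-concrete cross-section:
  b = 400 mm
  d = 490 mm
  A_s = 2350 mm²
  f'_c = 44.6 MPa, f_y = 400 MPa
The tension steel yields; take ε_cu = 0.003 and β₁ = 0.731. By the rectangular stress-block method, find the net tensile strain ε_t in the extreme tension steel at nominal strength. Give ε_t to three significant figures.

a = A_s f_y/(0.85 f'_c b) = 61.99 mm.
β₁ = 0.731, so c = a/β₁ = 61.99/0.731 = 84.80 mm.
From the linear strain diagram with ε_cu = 0.003: ε_t = 0.003 (d − c)/c = 0.003 × (490 − 84.80)/84.80 = 0.0143.
Since ε_t ≥ 0.005, the section is tension-controlled.

ε_t ≈ 0.0143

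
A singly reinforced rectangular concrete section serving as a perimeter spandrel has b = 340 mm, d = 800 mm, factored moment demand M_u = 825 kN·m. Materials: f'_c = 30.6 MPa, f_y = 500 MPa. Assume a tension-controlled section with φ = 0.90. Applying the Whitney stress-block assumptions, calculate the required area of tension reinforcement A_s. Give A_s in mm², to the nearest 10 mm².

A_s ≈ 2520 mm²

M_n = M_u/φ = 825/0.90 = 916.667 kN·m.
With M_n = 0.85 f'_c a b (d − a/2), solve the quadratic for a:
a = d − √(d² − 2M_n/(0.85 f'_c b)) = 800 − √(800² − 2 × 916.667×10⁶/(0.85 × 30.6 × 340)) = 142.21 mm.
A_s = 0.85 f'_c a b / f_y = 0.85 × 30.6 × 142.21 × 340 / 500 = 2515.2 mm².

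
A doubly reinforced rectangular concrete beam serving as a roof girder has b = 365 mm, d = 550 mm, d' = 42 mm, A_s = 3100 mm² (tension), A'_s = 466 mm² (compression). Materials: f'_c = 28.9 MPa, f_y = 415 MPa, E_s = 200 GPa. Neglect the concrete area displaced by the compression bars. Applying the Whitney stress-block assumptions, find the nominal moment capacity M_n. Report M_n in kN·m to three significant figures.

M_n ≈ 633 kN·m

Assume both tension and compression steel yield.
Net tension couple steel: A_s − A'_s = 2634 mm².
a = (A_s − A'_s) f_y / (0.85 f'_c b) = 1093110/(0.85 × 28.9 × 365) = 121.91 mm.
c = a/β₁ = 121.91/0.844 = 144.44 mm; ε'_s = 0.003(c − d')/c = 0.0021 ≥ f_y/E_s = 0.0021, so compression steel does yield.
M_n = (A_s − A'_s) f_y (d − a/2) + A'_s f_y (d − d') = [1093110 × (550 − 60.955) + 193390 × (550 − 42)] × 10⁻⁶ = 534.58 + 98.24 = 632.82 kN·m.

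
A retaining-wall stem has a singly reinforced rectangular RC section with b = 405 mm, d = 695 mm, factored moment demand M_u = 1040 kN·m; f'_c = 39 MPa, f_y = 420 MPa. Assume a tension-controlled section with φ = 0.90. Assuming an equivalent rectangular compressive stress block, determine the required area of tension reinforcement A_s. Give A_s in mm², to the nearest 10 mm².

A_s ≈ 4390 mm²

M_n = M_u/φ = 1040/0.90 = 1155.56 kN·m.
With M_n = 0.85 f'_c a b (d − a/2), solve the quadratic for a:
a = d − √(d² − 2M_n/(0.85 f'_c b)) = 695 − √(695² − 2 × 1155.56×10⁶/(0.85 × 39 × 405)) = 137.43 mm.
A_s = 0.85 f'_c a b / f_y = 0.85 × 39 × 137.43 × 405 / 420 = 4393.1 mm².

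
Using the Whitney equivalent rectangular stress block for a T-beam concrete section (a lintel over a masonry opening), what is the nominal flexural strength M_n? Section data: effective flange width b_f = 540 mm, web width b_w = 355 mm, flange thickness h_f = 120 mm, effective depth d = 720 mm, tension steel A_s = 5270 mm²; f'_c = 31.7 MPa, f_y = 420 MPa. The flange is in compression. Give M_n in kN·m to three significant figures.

M_n ≈ 1420 kN·m

Tension: T = A_s f_y = 5270 × 420 = 2213400 N.
Try a within the flange: a = T/(0.85 f'_c b_f) = 2213400/(0.85 × 31.7 × 540) = 152.12 mm.
a = 152.12 > h_f = 120 mm: the block extends into the web. Split into flange-overhang and web parts.
C_f = 0.85 f'_c (b_f − b_w) h_f = 0.85 × 31.7 × (540 − 355) × 120 = 598179 N.
Remaining web compression depth: a_w = (T − C_f)/(0.85 f'_c b_w) = (2213400 − 598179)/(0.85 × 31.7 × 355) = 168.86 mm.
M_n = C_f(d − h_f/2) + (T − C_f)(d − a_w/2) = 598179 × (720 − 60) + 1615221 × (720 − 84.43) = 394.80 + 1026.59 = 1421.39 × 10⁶ N·mm.
M_n = 1421.39 kN·m.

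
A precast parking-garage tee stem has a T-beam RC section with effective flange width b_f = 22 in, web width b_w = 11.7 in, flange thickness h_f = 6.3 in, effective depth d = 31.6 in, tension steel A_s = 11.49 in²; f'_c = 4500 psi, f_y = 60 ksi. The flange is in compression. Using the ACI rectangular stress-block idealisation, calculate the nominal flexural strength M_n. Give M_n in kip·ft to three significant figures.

Tension: T = A_s f_y = 11.49 × 60 = 689.4 kips.
Try a within the flange: a = T/(0.85 f'_c b_f) = 689.4/(0.85 × 4.5 × 22) = 8.193 in.
a = 8.193 > h_f = 6.3 in: the block extends into the web. Split into flange-overhang and web parts.
C_f = 0.85 f'_c (b_f − b_w) h_f = 0.85 × 4.5 × (22 − 11.7) × 6.3 = 248.2 kips.
Remaining web compression depth: a_w = (T − C_f)/(0.85 f'_c b_w) = (689.4 − 248.2)/(0.85 × 4.5 × 11.7) = 9.859 in.
M_n = C_f(d − h_f/2) + (T − C_f)(d − a_w/2) = 248.2 × (31.6 − 3.15) + 441.2 × (31.6 − 4.9295) = 7061.3 + 11767.0 = 18828.3 kip·in.
M_n = 18828.3/12 = 1569.03 kip·ft.

M_n ≈ 1570 kip·ft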